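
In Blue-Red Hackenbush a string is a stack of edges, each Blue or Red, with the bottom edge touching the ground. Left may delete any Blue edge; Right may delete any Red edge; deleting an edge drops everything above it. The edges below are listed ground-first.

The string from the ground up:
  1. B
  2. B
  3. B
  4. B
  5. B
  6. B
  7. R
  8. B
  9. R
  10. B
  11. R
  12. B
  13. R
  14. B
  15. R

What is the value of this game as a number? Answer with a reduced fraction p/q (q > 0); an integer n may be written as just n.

v_1 [B]  L=[0]  R=[—]  = 1
v_2 [BB]  L=[0,1]  R=[—]  = 2
v_3 [BBB]  L=[0,1,2]  R=[—]  = 3
v_4 [BBBB]  L=[0,1,2,3]  R=[—]  = 4
v_5 [BBBBB]  L=[0,1,2,3,4]  R=[—]  = 5
v_6 [BBBBBB]  L=[0,1,2,3,4,5]  R=[—]  = 6
v_7 [BBBBBBR]  L=[0,1,2,3,4,5]  R=[6]  = 11/2
v_8 [BBBBBBRB]  L=[0,1,2,3,4,5,11/2]  R=[6]  = 23/4
v_9 [BBBBBBRBR]  L=[0,1,2,3,4,5,11/2]  R=[23/4,6]  = 45/8
v_10 [BBBBBBRBRB]  L=[0,1,2,3,4,5,11/2,45/8]  R=[23/4,6]  = 91/16
v_11 [BBBBBBRBRBR]  L=[0,1,2,3,4,5,11/2,45/8]  R=[91/16,23/4,6]  = 181/32
v_12 [BBBBBBRBRBRB]  L=[0,1,2,3,4,5,11/2,45/8,181/32]  R=[91/16,23/4,6]  = 363/64
v_13 [BBBBBBRBRBRBR]  L=[0,1,2,3,4,5,11/2,45/8,181/32]  R=[363/64,91/16,23/4,6]  = 725/128
v_14 [BBBBBBRBRBRBRB]  L=[0,1,2,3,4,5,11/2,45/8,181/32,725/128]  R=[363/64,91/16,23/4,6]  = 1451/256
v_15 [BBBBBBRBRBRBRBR]  L=[0,1,2,3,4,5,11/2,45/8,181/32,725/128]  R=[1451/256,363/64,91/16,23/4,6]  = 2901/512

2901/512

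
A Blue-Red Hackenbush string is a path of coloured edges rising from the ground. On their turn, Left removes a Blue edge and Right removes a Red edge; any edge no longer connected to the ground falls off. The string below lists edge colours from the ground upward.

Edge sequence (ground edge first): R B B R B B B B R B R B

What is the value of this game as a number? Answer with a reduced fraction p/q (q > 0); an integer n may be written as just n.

-533/2048

v_1 [R]  L=[(no moves)]  R=[0]  => -1
v_2 [RB]  L=[-1]  R=[0]  => -1/2
v_3 [RBB]  L=[-1,-1/2]  R=[0]  => -1/4
v_4 [RBBR]  L=[-1,-1/2]  R=[-1/4,0]  => -3/8
v_5 [RBBRB]  L=[-1,-1/2,-3/8]  R=[-1/4,0]  => -5/16
v_6 [RBBRBB]  L=[-1,-1/2,-3/8,-5/16]  R=[-1/4,0]  => -9/32
v_7 [RBBRBBB]  L=[-1,-1/2,-3/8,-5/16,-9/32]  R=[-1/4,0]  => -17/64
v_8 [RBBRBBBB]  L=[-1,-1/2,-3/8,-5/16,-9/32,-17/64]  R=[-1/4,0]  => -33/128
v_9 [RBBRBBBBR]  L=[-1,-1/2,-3/8,-5/16,-9/32,-17/64]  R=[-33/128,-1/4,0]  => -67/256
v_10 [RBBRBBBBRB]  L=[-1,-1/2,-3/8,-5/16,-9/32,-17/64,-67/256]  R=[-33/128,-1/4,0]  => -133/512
v_11 [RBBRBBBBRBR]  L=[-1,-1/2,-3/8,-5/16,-9/32,-17/64,-67/256]  R=[-133/512,-33/128,-1/4,0]  => -267/1024
v_12 [RBBRBBBBRBRB]  L=[-1,-1/2,-3/8,-5/16,-9/32,-17/64,-67/256,-267/1024]  R=[-133/512,-33/128,-1/4,0]  => -533/2048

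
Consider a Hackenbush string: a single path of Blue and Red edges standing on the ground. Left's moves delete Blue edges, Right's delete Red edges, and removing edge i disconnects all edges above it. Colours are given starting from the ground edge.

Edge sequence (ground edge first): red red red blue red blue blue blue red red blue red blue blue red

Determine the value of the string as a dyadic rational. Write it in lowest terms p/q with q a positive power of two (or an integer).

-10451/4096

step 1: add red to get r; options L={ (no moves) } R={ 0 } = -1
step 2: add red to get rr; options L={ (no moves) } R={ -1, 0 } = -2
step 3: add red to get rrr; options L={ (no moves) } R={ -2, -1, 0 } = -3
step 4: add blue to get rrrb; options L={ -3 } R={ -2, -1, 0 } = -5/2
step 5: add red to get rrrbr; options L={ -3 } R={ -5/2, -2, -1, 0 } = -11/4
step 6: add blue to get rrrbrb; options L={ -3, -11/4 } R={ -5/2, -2, -1, 0 } = -21/8
step 7: add blue to get rrrbrbb; options L={ -3, -11/4, -21/8 } R={ -5/2, -2, -1, 0 } = -41/16
step 8: add blue to get rrrbrbbb; options L={ -3, -11/4, -21/8, -41/16 } R={ -5/2, -2, -1, 0 } = -81/32
step 9: add red to get rrrbrbbbr; options L={ -3, -11/4, -21/8, -41/16 } R={ -81/32, -5/2, -2, -1, 0 } = -163/64
step 10: add red to get rrrbrbbbrr; options L={ -3, -11/4, -21/8, -41/16 } R={ -163/64, -81/32, -5/2, -2, -1, 0 } = -327/128
step 11: add blue to get rrrbrbbbrrb; options L={ -3, -11/4, -21/8, -41/16, -327/128 } R={ -163/64, -81/32, -5/2, -2, -1, 0 } = -653/256
step 12: add red to get rrrbrbbbrrbr; options L={ -3, -11/4, -21/8, -41/16, -327/128 } R={ -653/256, -163/64, -81/32, -5/2, -2, -1, 0 } = -1307/512
step 13: add blue to get rrrbrbbbrrbrb; options L={ -3, -11/4, -21/8, -41/16, -327/128, -1307/512 } R={ -653/256, -163/64, -81/32, -5/2, -2, -1, 0 } = -2613/1024
step 14: add blue to get rrrbrbbbrrbrbb; options L={ -3, -11/4, -21/8, -41/16, -327/128, -1307/512, -2613/1024 } R={ -653/256, -163/64, -81/32, -5/2, -2, -1, 0 } = -5225/2048
step 15: add red to get rrrbrbbbrrbrbbr; options L={ -3, -11/4, -21/8, -41/16, -327/128, -1307/512, -2613/1024 } R={ -5225/2048, -653/256, -163/64, -81/32, -5/2, -2, -1, 0 } = -10451/4096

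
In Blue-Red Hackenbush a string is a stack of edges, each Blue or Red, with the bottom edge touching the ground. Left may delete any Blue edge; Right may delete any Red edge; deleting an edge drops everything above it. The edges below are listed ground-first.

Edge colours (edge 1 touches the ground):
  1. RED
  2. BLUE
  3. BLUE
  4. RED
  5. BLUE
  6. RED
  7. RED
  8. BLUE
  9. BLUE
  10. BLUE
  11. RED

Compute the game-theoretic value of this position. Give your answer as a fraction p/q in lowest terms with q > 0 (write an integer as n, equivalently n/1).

-355/1024

Build G(s[:k]) for k = 1..11, string s = RED BLUE BLUE RED BLUE RED RED BLUE BLUE BLUE RED.
R: Left {  }, Right { 0 } = simplest -1
RB: Left { -1 }, Right { 0 } = simplest -1/2
RBB: Left { -1 -1/2 }, Right { 0 } = simplest -1/4
RBBR: Left { -1 -1/2 }, Right { -1/4 0 } = simplest -3/8
RBBRB: Left { -1 -1/2 -3/8 }, Right { -1/4 0 } = simplest -5/16
RBBRBR: Left { -1 -1/2 -3/8 }, Right { -5/16 -1/4 0 } = simplest -11/32
RBBRBRR: Left { -1 -1/2 -3/8 }, Right { -11/32 -5/16 -1/4 0 } = simplest -23/64
RBBRBRRB: Left { -1 -1/2 -3/8 -23/64 }, Right { -11/32 -5/16 -1/4 0 } = simplest -45/128
RBBRBRRBB: Left { -1 -1/2 -3/8 -23/64 -45/128 }, Right { -11/32 -5/16 -1/4 0 } = simplest -89/256
RBBRBRRBBB: Left { -1 -1/2 -3/8 -23/64 -45/128 -89/256 }, Right { -11/32 -5/16 -1/4 0 } = simplest -177/512
RBBRBRRBBBR: Left { -1 -1/2 -3/8 -23/64 -45/128 -89/256 }, Right { -177/512 -11/32 -5/16 -1/4 0 } = simplest -355/1024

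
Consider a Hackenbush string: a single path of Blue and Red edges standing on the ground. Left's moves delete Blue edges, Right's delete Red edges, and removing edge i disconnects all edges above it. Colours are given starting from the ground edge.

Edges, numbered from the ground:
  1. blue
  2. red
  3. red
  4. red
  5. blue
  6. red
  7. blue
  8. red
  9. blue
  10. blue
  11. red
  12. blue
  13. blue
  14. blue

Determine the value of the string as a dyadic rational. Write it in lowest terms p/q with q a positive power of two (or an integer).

v(b) = { 0 |  } → 1
v(br) = { 0 | 1 } → 1/2
v(brr) = { 0 | 1/2,1 } → 1/4
v(brrr) = { 0 | 1/4,1/2,1 } → 1/8
v(brrrb) = { 0,1/8 | 1/4,1/2,1 } → 3/16
v(brrrbr) = { 0,1/8 | 3/16,1/4,1/2,1 } → 5/32
v(brrrbrb) = { 0,1/8,5/32 | 3/16,1/4,1/2,1 } → 11/64
v(brrrbrbr) = { 0,1/8,5/32 | 11/64,3/16,1/4,1/2,1 } → 21/128
v(brrrbrbrb) = { 0,1/8,5/32,21/128 | 11/64,3/16,1/4,1/2,1 } → 43/256
v(brrrbrbrbb) = { 0,1/8,5/32,21/128,43/256 | 11/64,3/16,1/4,1/2,1 } → 87/512
v(brrrbrbrbbr) = { 0,1/8,5/32,21/128,43/256 | 87/512,11/64,3/16,1/4,1/2,1 } → 173/1024
v(brrrbrbrbbrb) = { 0,1/8,5/32,21/128,43/256,173/1024 | 87/512,11/64,3/16,1/4,1/2,1 } → 347/2048
v(brrrbrbrbbrbb) = { 0,1/8,5/32,21/128,43/256,173/1024,347/2048 | 87/512,11/64,3/16,1/4,1/2,1 } → 695/4096
v(brrrbrbrbbrbbb) = { 0,1/8,5/32,21/128,43/256,173/1024,347/2048,695/4096 | 87/512,11/64,3/16,1/4,1/2,1 } → 1391/8192

1391/8192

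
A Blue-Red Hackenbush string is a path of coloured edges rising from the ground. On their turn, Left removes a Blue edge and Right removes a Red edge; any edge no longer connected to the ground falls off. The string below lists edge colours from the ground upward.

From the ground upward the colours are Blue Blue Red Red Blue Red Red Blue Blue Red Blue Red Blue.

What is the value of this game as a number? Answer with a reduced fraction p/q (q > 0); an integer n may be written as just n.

2667/2048

Build v(s[:k]) for k = 1..13, string s = Blue Blue Red Red Blue Red Red Blue Blue Red Blue Red Blue.
edge 1 of 13 (Blue): { 0 | — } → 1
edge 2 of 13 (Blue): { 0 1 | — } → 2
edge 3 of 13 (Red): { 0 1 | 2 } → 3/2
edge 4 of 13 (Red): { 0 1 | 3/2 2 } → 5/4
edge 5 of 13 (Blue): { 0 1 5/4 | 3/2 2 } → 11/8
edge 6 of 13 (Red): { 0 1 5/4 | 11/8 3/2 2 } → 21/16
edge 7 of 13 (Red): { 0 1 5/4 | 21/16 11/8 3/2 2 } → 41/32
edge 8 of 13 (Blue): { 0 1 5/4 41/32 | 21/16 11/8 3/2 2 } → 83/64
edge 9 of 13 (Blue): { 0 1 5/4 41/32 83/64 | 21/16 11/8 3/2 2 } → 167/128
edge 10 of 13 (Red): { 0 1 5/4 41/32 83/64 | 167/128 21/16 11/8 3/2 2 } → 333/256
edge 11 of 13 (Blue): { 0 1 5/4 41/32 83/64 333/256 | 167/128 21/16 11/8 3/2 2 } → 667/512
edge 12 of 13 (Red): { 0 1 5/4 41/32 83/64 333/256 | 667/512 167/128 21/16 11/8 3/2 2 } → 1333/1024
edge 13 of 13 (Blue): { 0 1 5/4 41/32 83/64 333/256 1333/1024 | 667/512 167/128 21/16 11/8 3/2 2 } → 2667/2048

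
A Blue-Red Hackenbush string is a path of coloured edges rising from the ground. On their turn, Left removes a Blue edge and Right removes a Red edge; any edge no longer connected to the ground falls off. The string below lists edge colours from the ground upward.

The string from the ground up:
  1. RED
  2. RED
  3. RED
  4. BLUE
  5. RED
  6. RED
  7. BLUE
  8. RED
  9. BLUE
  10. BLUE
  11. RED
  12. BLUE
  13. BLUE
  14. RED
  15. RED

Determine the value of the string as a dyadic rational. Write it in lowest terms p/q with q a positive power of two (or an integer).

-11559/4096

Recurse on prefixes of the 15-edge string RED RED RED BLUE RED RED BLUE RED BLUE BLUE RED BLUE BLUE RED RED:
val(R) = { · | 0 } so -1
val(RR) = { · | -1, 0 } so -2
val(RRR) = { · | -2, -1, 0 } so -3
val(RRRB) = { -3 | -2, -1, 0 } so -5/2
val(RRRBR) = { -3 | -5/2, -2, -1, 0 } so -11/4
val(RRRBRR) = { -3 | -11/4, -5/2, -2, -1, 0 } so -23/8
val(RRRBRRB) = { -3, -23/8 | -11/4, -5/2, -2, -1, 0 } so -45/16
val(RRRBRRBR) = { -3, -23/8 | -45/16, -11/4, -5/2, -2, -1, 0 } so -91/32
val(RRRBRRBRB) = { -3, -23/8, -91/32 | -45/16, -11/4, -5/2, -2, -1, 0 } so -181/64
val(RRRBRRBRBB) = { -3, -23/8, -91/32, -181/64 | -45/16, -11/4, -5/2, -2, -1, 0 } so -361/128
val(RRRBRRBRBBR) = { -3, -23/8, -91/32, -181/64 | -361/128, -45/16, -11/4, -5/2, -2, -1, 0 } so -723/256
val(RRRBRRBRBBRB) = { -3, -23/8, -91/32, -181/64, -723/256 | -361/128, -45/16, -11/4, -5/2, -2, -1, 0 } so -1445/512
val(RRRBRRBRBBRBB) = { -3, -23/8, -91/32, -181/64, -723/256, -1445/512 | -361/128, -45/16, -11/4, -5/2, -2, -1, 0 } so -2889/1024
val(RRRBRRBRBBRBBR) = { -3, -23/8, -91/32, -181/64, -723/256, -1445/512 | -2889/1024, -361/128, -45/16, -11/4, -5/2, -2, -1, 0 } so -5779/2048
val(RRRBRRBRBBRBBRR) = { -3, -23/8, -91/32, -181/64, -723/256, -1445/512 | -5779/2048, -2889/1024, -361/128, -45/16, -11/4, -5/2, -2, -1, 0 } so -11559/4096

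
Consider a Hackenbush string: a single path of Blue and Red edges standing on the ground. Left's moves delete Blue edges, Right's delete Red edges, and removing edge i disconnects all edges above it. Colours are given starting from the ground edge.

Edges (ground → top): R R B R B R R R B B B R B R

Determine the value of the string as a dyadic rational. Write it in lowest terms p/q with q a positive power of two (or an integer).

-7051/4096

step 1: add R to get R; options L={ · } R={ 0 } -> -1
step 2: add R to get RR; options L={ · } R={ -1; 0 } -> -2
step 3: add B to get RRB; options L={ -2 } R={ -1; 0 } -> -3/2
step 4: add R to get RRBR; options L={ -2 } R={ -3/2; -1; 0 } -> -7/4
step 5: add B to get RRBRB; options L={ -2; -7/4 } R={ -3/2; -1; 0 } -> -13/8
step 6: add R to get RRBRBR; options L={ -2; -7/4 } R={ -13/8; -3/2; -1; 0 } -> -27/16
step 7: add R to get RRBRBRR; options L={ -2; -7/4 } R={ -27/16; -13/8; -3/2; -1; 0 } -> -55/32
step 8: add R to get RRBRBRRR; options L={ -2; -7/4 } R={ -55/32; -27/16; -13/8; -3/2; -1; 0 } -> -111/64
step 9: add B to get RRBRBRRRB; options L={ -2; -7/4; -111/64 } R={ -55/32; -27/16; -13/8; -3/2; -1; 0 } -> -221/128
step 10: add B to get RRBRBRRRBB; options L={ -2; -7/4; -111/64; -221/128 } R={ -55/32; -27/16; -13/8; -3/2; -1; 0 } -> -441/256
step 11: add B to get RRBRBRRRBBB; options L={ -2; -7/4; -111/64; -221/128; -441/256 } R={ -55/32; -27/16; -13/8; -3/2; -1; 0 } -> -881/512
step 12: add R to get RRBRBRRRBBBR; options L={ -2; -7/4; -111/64; -221/128; -441/256 } R={ -881/512; -55/32; -27/16; -13/8; -3/2; -1; 0 } -> -1763/1024
step 13: add B to get RRBRBRRRBBBRB; options L={ -2; -7/4; -111/64; -221/128; -441/256; -1763/1024 } R={ -881/512; -55/32; -27/16; -13/8; -3/2; -1; 0 } -> -3525/2048
step 14: add R to get RRBRBRRRBBBRBR; options L={ -2; -7/4; -111/64; -221/128; -441/256; -1763/1024 } R={ -3525/2048; -881/512; -55/32; -27/16; -13/8; -3/2; -1; 0 } -> -7051/4096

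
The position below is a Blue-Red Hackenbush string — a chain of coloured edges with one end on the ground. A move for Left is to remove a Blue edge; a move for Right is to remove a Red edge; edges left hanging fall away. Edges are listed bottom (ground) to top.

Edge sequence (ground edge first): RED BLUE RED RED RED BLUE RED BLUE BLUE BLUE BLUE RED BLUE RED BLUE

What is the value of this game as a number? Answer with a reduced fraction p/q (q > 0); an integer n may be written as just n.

Prefix values for RED BLUE RED RED RED BLUE RED BLUE BLUE BLUE BLUE RED BLUE RED BLUE via {L|R} + simplicity:
edge 1 of 15 (RED): { (no moves) | 0 } so -1
edge 2 of 15 (BLUE): { -1 | 0 } so -1/2
edge 3 of 15 (RED): { -1 | -1/2,0 } so -3/4
edge 4 of 15 (RED): { -1 | -3/4,-1/2,0 } so -7/8
edge 5 of 15 (RED): { -1 | -7/8,-3/4,-1/2,0 } so -15/16
edge 6 of 15 (BLUE): { -1,-15/16 | -7/8,-3/4,-1/2,0 } so -29/32
edge 7 of 15 (RED): { -1,-15/16 | -29/32,-7/8,-3/4,-1/2,0 } so -59/64
edge 8 of 15 (BLUE): { -1,-15/16,-59/64 | -29/32,-7/8,-3/4,-1/2,0 } so -117/128
edge 9 of 15 (BLUE): { -1,-15/16,-59/64,-117/128 | -29/32,-7/8,-3/4,-1/2,0 } so -233/256
edge 10 of 15 (BLUE): { -1,-15/16,-59/64,-117/128,-233/256 | -29/32,-7/8,-3/4,-1/2,0 } so -465/512
edge 11 of 15 (BLUE): { -1,-15/16,-59/64,-117/128,-233/256,-465/512 | -29/32,-7/8,-3/4,-1/2,0 } so -929/1024
edge 12 of 15 (RED): { -1,-15/16,-59/64,-117/128,-233/256,-465/512 | -929/1024,-29/32,-7/8,-3/4,-1/2,0 } so -1859/2048
edge 13 of 15 (BLUE): { -1,-15/16,-59/64,-117/128,-233/256,-465/512,-1859/2048 | -929/1024,-29/32,-7/8,-3/4,-1/2,0 } so -3717/4096
edge 14 of 15 (RED): { -1,-15/16,-59/64,-117/128,-233/256,-465/512,-1859/2048 | -3717/4096,-929/1024,-29/32,-7/8,-3/4,-1/2,0 } so -7435/8192
edge 15 of 15 (BLUE): { -1,-15/16,-59/64,-117/128,-233/256,-465/512,-1859/2048,-7435/8192 | -3717/4096,-929/1024,-29/32,-7/8,-3/4,-1/2,0 } so -14869/16384

-14869/16384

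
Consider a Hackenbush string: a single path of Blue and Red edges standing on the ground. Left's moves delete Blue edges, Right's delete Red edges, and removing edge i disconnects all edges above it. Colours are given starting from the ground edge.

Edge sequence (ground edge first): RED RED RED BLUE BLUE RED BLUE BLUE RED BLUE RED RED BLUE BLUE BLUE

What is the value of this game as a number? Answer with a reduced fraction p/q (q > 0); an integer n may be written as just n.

-9393/4096

g(R) = { (no moves) | 0 } so -1
g(RR) = { (no moves) | -1; 0 } so -2
g(RRR) = { (no moves) | -2; -1; 0 } so -3
g(RRRB) = { -3 | -2; -1; 0 } so -5/2
g(RRRBB) = { -3; -5/2 | -2; -1; 0 } so -9/4
g(RRRBBR) = { -3; -5/2 | -9/4; -2; -1; 0 } so -19/8
g(RRRBBRB) = { -3; -5/2; -19/8 | -9/4; -2; -1; 0 } so -37/16
g(RRRBBRBB) = { -3; -5/2; -19/8; -37/16 | -9/4; -2; -1; 0 } so -73/32
g(RRRBBRBBR) = { -3; -5/2; -19/8; -37/16 | -73/32; -9/4; -2; -1; 0 } so -147/64
g(RRRBBRBBRB) = { -3; -5/2; -19/8; -37/16; -147/64 | -73/32; -9/4; -2; -1; 0 } so -293/128
g(RRRBBRBBRBR) = { -3; -5/2; -19/8; -37/16; -147/64 | -293/128; -73/32; -9/4; -2; -1; 0 } so -587/256
g(RRRBBRBBRBRR) = { -3; -5/2; -19/8; -37/16; -147/64 | -587/256; -293/128; -73/32; -9/4; -2; -1; 0 } so -1175/512
g(RRRBBRBBRBRRB) = { -3; -5/2; -19/8; -37/16; -147/64; -1175/512 | -587/256; -293/128; -73/32; -9/4; -2; -1; 0 } so -2349/1024
g(RRRBBRBBRBRRBB) = { -3; -5/2; -19/8; -37/16; -147/64; -1175/512; -2349/1024 | -587/256; -293/128; -73/32; -9/4; -2; -1; 0 } so -4697/2048
g(RRRBBRBBRBRRBBB) = { -3; -5/2; -19/8; -37/16; -147/64; -1175/512; -2349/1024; -4697/2048 | -587/256; -293/128; -73/32; -9/4; -2; -1; 0 } so -9393/4096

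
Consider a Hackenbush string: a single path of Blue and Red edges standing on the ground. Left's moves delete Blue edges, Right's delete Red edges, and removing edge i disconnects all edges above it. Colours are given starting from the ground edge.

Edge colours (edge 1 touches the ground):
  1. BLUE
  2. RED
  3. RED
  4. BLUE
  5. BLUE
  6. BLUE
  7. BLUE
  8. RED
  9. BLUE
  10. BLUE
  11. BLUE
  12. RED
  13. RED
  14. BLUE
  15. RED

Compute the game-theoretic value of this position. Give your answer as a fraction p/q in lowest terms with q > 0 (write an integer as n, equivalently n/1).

B: Left { 0 }, Right { ∅ } so simplest 1
BR: Left { 0 }, Right { 1 } so simplest 1/2
BRR: Left { 0 }, Right { 1/2; 1 } so simplest 1/4
BRRB: Left { 0; 1/4 }, Right { 1/2; 1 } so simplest 3/8
BRRBB: Left { 0; 1/4; 3/8 }, Right { 1/2; 1 } so simplest 7/16
BRRBBB: Left { 0; 1/4; 3/8; 7/16 }, Right { 1/2; 1 } so simplest 15/32
BRRBBBB: Left { 0; 1/4; 3/8; 7/16; 15/32 }, Right { 1/2; 1 } so simplest 31/64
BRRBBBBR: Left { 0; 1/4; 3/8; 7/16; 15/32 }, Right { 31/64; 1/2; 1 } so simplest 61/128
BRRBBBBRB: Left { 0; 1/4; 3/8; 7/16; 15/32; 61/128 }, Right { 31/64; 1/2; 1 } so simplest 123/256
BRRBBBBRBB: Left { 0; 1/4; 3/8; 7/16; 15/32; 61/128; 123/256 }, Right { 31/64; 1/2; 1 } so simplest 247/512
BRRBBBBRBBB: Left { 0; 1/4; 3/8; 7/16; 15/32; 61/128; 123/256; 247/512 }, Right { 31/64; 1/2; 1 } so simplest 495/1024
BRRBBBBRBBBR: Left { 0; 1/4; 3/8; 7/16; 15/32; 61/128; 123/256; 247/512 }, Right { 495/1024; 31/64; 1/2; 1 } so simplest 989/2048
BRRBBBBRBBBRR: Left { 0; 1/4; 3/8; 7/16; 15/32; 61/128; 123/256; 247/512 }, Right { 989/2048; 495/1024; 31/64; 1/2; 1 } so simplest 1977/4096
BRRBBBBRBBBRRB: Left { 0; 1/4; 3/8; 7/16; 15/32; 61/128; 123/256; 247/512; 1977/4096 }, Right { 989/2048; 495/1024; 31/64; 1/2; 1 } so simplest 3955/8192
BRRBBBBRBBBRRBR: Left { 0; 1/4; 3/8; 7/16; 15/32; 61/128; 123/256; 247/512; 1977/4096 }, Right { 3955/8192; 989/2048; 495/1024; 31/64; 1/2; 1 } so simplest 7909/16384

7909/16384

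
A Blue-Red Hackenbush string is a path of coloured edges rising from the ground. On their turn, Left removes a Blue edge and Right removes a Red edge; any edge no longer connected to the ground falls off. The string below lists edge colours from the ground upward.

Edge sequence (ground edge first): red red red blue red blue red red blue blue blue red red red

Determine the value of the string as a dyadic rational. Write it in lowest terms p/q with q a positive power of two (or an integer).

-5519/2048

Recurse on prefixes of the 14-edge string red red red blue red blue red red blue blue blue red red red:
edge 1 of 14 (red): { — | 0 } so -1
edge 2 of 14 (red): { — | -1, 0 } so -2
edge 3 of 14 (red): { — | -2, -1, 0 } so -3
edge 4 of 14 (blue): { -3 | -2, -1, 0 } so -5/2
edge 5 of 14 (red): { -3 | -5/2, -2, -1, 0 } so -11/4
edge 6 of 14 (blue): { -3, -11/4 | -5/2, -2, -1, 0 } so -21/8
edge 7 of 14 (red): { -3, -11/4 | -21/8, -5/2, -2, -1, 0 } so -43/16
edge 8 of 14 (red): { -3, -11/4 | -43/16, -21/8, -5/2, -2, -1, 0 } so -87/32
edge 9 of 14 (blue): { -3, -11/4, -87/32 | -43/16, -21/8, -5/2, -2, -1, 0 } so -173/64
edge 10 of 14 (blue): { -3, -11/4, -87/32, -173/64 | -43/16, -21/8, -5/2, -2, -1, 0 } so -345/128
edge 11 of 14 (blue): { -3, -11/4, -87/32, -173/64, -345/128 | -43/16, -21/8, -5/2, -2, -1, 0 } so -689/256
edge 12 of 14 (red): { -3, -11/4, -87/32, -173/64, -345/128 | -689/256, -43/16, -21/8, -5/2, -2, -1, 0 } so -1379/512
edge 13 of 14 (red): { -3, -11/4, -87/32, -173/64, -345/128 | -1379/512, -689/256, -43/16, -21/8, -5/2, -2, -1, 0 } so -2759/1024
edge 14 of 14 (red): { -3, -11/4, -87/32, -173/64, -345/128 | -2759/1024, -1379/512, -689/256, -43/16, -21/8, -5/2, -2, -1, 0 } so -5519/2048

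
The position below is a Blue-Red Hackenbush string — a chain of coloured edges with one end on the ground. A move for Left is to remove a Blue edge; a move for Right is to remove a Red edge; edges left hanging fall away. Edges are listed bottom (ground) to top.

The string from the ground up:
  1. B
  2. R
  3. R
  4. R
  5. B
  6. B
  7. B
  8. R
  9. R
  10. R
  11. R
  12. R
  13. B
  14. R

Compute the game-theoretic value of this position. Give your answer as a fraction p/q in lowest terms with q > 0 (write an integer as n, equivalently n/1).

Recurse on prefixes of the 14-edge string B R R R B B B R R R R R B R:
1 of 14 · B · max L 0 · min R +∞ = 1
2 of 14 · BR · max L 0 · min R 1 = 1/2
3 of 14 · BRR · max L 0 · min R 1/2 = 1/4
4 of 14 · BRRR · max L 0 · min R 1/4 = 1/8
5 of 14 · BRRRB · max L 1/8 · min R 1/4 = 3/16
6 of 14 · BRRRBB · max L 3/16 · min R 1/4 = 7/32
7 of 14 · BRRRBBB · max L 7/32 · min R 1/4 = 15/64
8 of 14 · BRRRBBBR · max L 7/32 · min R 15/64 = 29/128
9 of 14 · BRRRBBBRR · max L 7/32 · min R 29/128 = 57/256
10 of 14 · BRRRBBBRRR · max L 7/32 · min R 57/256 = 113/512
11 of 14 · BRRRBBBRRRR · max L 7/32 · min R 113/512 = 225/1024
12 of 14 · BRRRBBBRRRRR · max L 7/32 · min R 225/1024 = 449/2048
13 of 14 · BRRRBBBRRRRRB · max L 449/2048 · min R 225/1024 = 899/4096
14 of 14 · BRRRBBBRRRRRBR · max L 449/2048 · min R 899/4096 = 1797/8192

1797/8192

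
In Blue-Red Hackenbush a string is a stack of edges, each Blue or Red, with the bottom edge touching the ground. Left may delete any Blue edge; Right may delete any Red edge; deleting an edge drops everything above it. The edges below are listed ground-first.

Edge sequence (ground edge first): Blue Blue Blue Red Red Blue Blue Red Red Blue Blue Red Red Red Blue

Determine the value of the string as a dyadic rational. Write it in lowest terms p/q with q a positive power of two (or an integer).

9827/4096

1 of 15 · B · max L 0 · min R +∞ → 1
2 of 15 · BB · max L 1 · min R +∞ → 2
3 of 15 · BBB · max L 2 · min R +∞ → 3
4 of 15 · BBBR · max L 2 · min R 3 → 5/2
5 of 15 · BBBRR · max L 2 · min R 5/2 → 9/4
6 of 15 · BBBRRB · max L 9/4 · min R 5/2 → 19/8
7 of 15 · BBBRRBB · max L 19/8 · min R 5/2 → 39/16
8 of 15 · BBBRRBBR · max L 19/8 · min R 39/16 → 77/32
9 of 15 · BBBRRBBRR · max L 19/8 · min R 77/32 → 153/64
10 of 15 · BBBRRBBRRB · max L 153/64 · min R 77/32 → 307/128
11 of 15 · BBBRRBBRRBB · max L 307/128 · min R 77/32 → 615/256
12 of 15 · BBBRRBBRRBBR · max L 307/128 · min R 615/256 → 1229/512
13 of 15 · BBBRRBBRRBBRR · max L 307/128 · min R 1229/512 → 2457/1024
14 of 15 · BBBRRBBRRBBRRR · max L 307/128 · min R 2457/1024 → 4913/2048
15 of 15 · BBBRRBBRRBBRRRB · max L 4913/2048 · min R 2457/1024 → 9827/4096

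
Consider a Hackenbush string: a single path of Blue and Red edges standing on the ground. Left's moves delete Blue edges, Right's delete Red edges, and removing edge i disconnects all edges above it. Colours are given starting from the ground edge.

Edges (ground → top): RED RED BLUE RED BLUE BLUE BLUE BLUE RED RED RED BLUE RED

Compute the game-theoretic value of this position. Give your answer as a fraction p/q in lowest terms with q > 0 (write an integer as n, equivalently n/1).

Recurse on prefixes of the 13-edge string RED RED BLUE RED BLUE BLUE BLUE BLUE RED RED RED BLUE RED:
edge 1 of 13 (RED): { · | 0 } gives -1
edge 2 of 13 (RED): { · | -1; 0 } gives -2
edge 3 of 13 (BLUE): { -2 | -1; 0 } gives -3/2
edge 4 of 13 (RED): { -2 | -3/2; -1; 0 } gives -7/4
edge 5 of 13 (BLUE): { -2; -7/4 | -3/2; -1; 0 } gives -13/8
edge 6 of 13 (BLUE): { -2; -7/4; -13/8 | -3/2; -1; 0 } gives -25/16
edge 7 of 13 (BLUE): { -2; -7/4; -13/8; -25/16 | -3/2; -1; 0 } gives -49/32
edge 8 of 13 (BLUE): { -2; -7/4; -13/8; -25/16; -49/32 | -3/2; -1; 0 } gives -97/64
edge 9 of 13 (RED): { -2; -7/4; -13/8; -25/16; -49/32 | -97/64; -3/2; -1; 0 } gives -195/128
edge 10 of 13 (RED): { -2; -7/4; -13/8; -25/16; -49/32 | -195/128; -97/64; -3/2; -1; 0 } gives -391/256
edge 11 of 13 (RED): { -2; -7/4; -13/8; -25/16; -49/32 | -391/256; -195/128; -97/64; -3/2; -1; 0 } gives -783/512
edge 12 of 13 (BLUE): { -2; -7/4; -13/8; -25/16; -49/32; -783/512 | -391/256; -195/128; -97/64; -3/2; -1; 0 } gives -1565/1024
edge 13 of 13 (RED): { -2; -7/4; -13/8; -25/16; -49/32; -783/512 | -1565/1024; -391/256; -195/128; -97/64; -3/2; -1; 0 } gives -3131/2048

-3131/2048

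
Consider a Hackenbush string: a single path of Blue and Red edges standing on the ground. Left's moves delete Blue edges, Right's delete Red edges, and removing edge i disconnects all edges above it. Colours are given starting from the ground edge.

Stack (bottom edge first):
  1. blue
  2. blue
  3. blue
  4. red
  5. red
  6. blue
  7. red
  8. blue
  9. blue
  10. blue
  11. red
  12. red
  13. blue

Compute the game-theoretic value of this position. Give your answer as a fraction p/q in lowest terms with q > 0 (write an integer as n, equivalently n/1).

step 1: add blue to get b; options L={ 0 } R={  } -> 1
step 2: add blue to get bb; options L={ 0, 1 } R={  } -> 2
step 3: add blue to get bbb; options L={ 0, 1, 2 } R={  } -> 3
step 4: add red to get bbbr; options L={ 0, 1, 2 } R={ 3 } -> 5/2
step 5: add red to get bbbrr; options L={ 0, 1, 2 } R={ 5/2, 3 } -> 9/4
step 6: add blue to get bbbrrb; options L={ 0, 1, 2, 9/4 } R={ 5/2, 3 } -> 19/8
step 7: add red to get bbbrrbr; options L={ 0, 1, 2, 9/4 } R={ 19/8, 5/2, 3 } -> 37/16
step 8: add blue to get bbbrrbrb; options L={ 0, 1, 2, 9/4, 37/16 } R={ 19/8, 5/2, 3 } -> 75/32
step 9: add blue to get bbbrrbrbb; options L={ 0, 1, 2, 9/4, 37/16, 75/32 } R={ 19/8, 5/2, 3 } -> 151/64
step 10: add blue to get bbbrrbrbbb; options L={ 0, 1, 2, 9/4, 37/16, 75/32, 151/64 } R={ 19/8, 5/2, 3 } -> 303/128
step 11: add red to get bbbrrbrbbbr; options L={ 0, 1, 2, 9/4, 37/16, 75/32, 151/64 } R={ 303/128, 19/8, 5/2, 3 } -> 605/256
step 12: add red to get bbbrrbrbbbrr; options L={ 0, 1, 2, 9/4, 37/16, 75/32, 151/64 } R={ 605/256, 303/128, 19/8, 5/2, 3 } -> 1209/512
step 13: add blue to get bbbrrbrbbbrrb; options L={ 0, 1, 2, 9/4, 37/16, 75/32, 151/64, 1209/512 } R={ 605/256, 303/128, 19/8, 5/2, 3 } -> 2419/1024

2419/1024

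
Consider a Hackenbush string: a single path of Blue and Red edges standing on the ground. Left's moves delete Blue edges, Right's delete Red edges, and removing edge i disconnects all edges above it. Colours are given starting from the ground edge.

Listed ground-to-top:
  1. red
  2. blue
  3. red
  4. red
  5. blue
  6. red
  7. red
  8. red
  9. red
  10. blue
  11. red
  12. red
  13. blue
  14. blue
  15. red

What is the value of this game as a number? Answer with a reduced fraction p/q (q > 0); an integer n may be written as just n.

-14259/16384

Prefix values for red blue red red blue red red red red blue red red blue blue red via {L|R} + simplicity:
step 1: add red to get r; options L={ ∅ } R={ 0 } so -1
step 2: add blue to get rb; options L={ -1 } R={ 0 } so -1/2
step 3: add red to get rbr; options L={ -1 } R={ -1/2 0 } so -3/4
step 4: add red to get rbrr; options L={ -1 } R={ -3/4 -1/2 0 } so -7/8
step 5: add blue to get rbrrb; options L={ -1 -7/8 } R={ -3/4 -1/2 0 } so -13/16
step 6: add red to get rbrrbr; options L={ -1 -7/8 } R={ -13/16 -3/4 -1/2 0 } so -27/32
step 7: add red to get rbrrbrr; options L={ -1 -7/8 } R={ -27/32 -13/16 -3/4 -1/2 0 } so -55/64
step 8: add red to get rbrrbrrr; options L={ -1 -7/8 } R={ -55/64 -27/32 -13/16 -3/4 -1/2 0 } so -111/128
step 9: add red to get rbrrbrrrr; options L={ -1 -7/8 } R={ -111/128 -55/64 -27/32 -13/16 -3/4 -1/2 0 } so -223/256
step 10: add blue to get rbrrbrrrrb; options L={ -1 -7/8 -223/256 } R={ -111/128 -55/64 -27/32 -13/16 -3/4 -1/2 0 } so -445/512
step 11: add red to get rbrrbrrrrbr; options L={ -1 -7/8 -223/256 } R={ -445/512 -111/128 -55/64 -27/32 -13/16 -3/4 -1/2 0 } so -891/1024
step 12: add red to get rbrrbrrrrbrr; options L={ -1 -7/8 -223/256 } R={ -891/1024 -445/512 -111/128 -55/64 -27/32 -13/16 -3/4 -1/2 0 } so -1783/2048
step 13: add blue to get rbrrbrrrrbrrb; options L={ -1 -7/8 -223/256 -1783/2048 } R={ -891/1024 -445/512 -111/128 -55/64 -27/32 -13/16 -3/4 -1/2 0 } so -3565/4096
step 14: add blue to get rbrrbrrrrbrrbb; options L={ -1 -7/8 -223/256 -1783/2048 -3565/4096 } R={ -891/1024 -445/512 -111/128 -55/64 -27/32 -13/16 -3/4 -1/2 0 } so -7129/8192
step 15: add red to get rbrrbrrrrbrrbbr; options L={ -1 -7/8 -223/256 -1783/2048 -3565/4096 } R={ -7129/8192 -891/1024 -445/512 -111/128 -55/64 -27/32 -13/16 -3/4 -1/2 0 } so -14259/16384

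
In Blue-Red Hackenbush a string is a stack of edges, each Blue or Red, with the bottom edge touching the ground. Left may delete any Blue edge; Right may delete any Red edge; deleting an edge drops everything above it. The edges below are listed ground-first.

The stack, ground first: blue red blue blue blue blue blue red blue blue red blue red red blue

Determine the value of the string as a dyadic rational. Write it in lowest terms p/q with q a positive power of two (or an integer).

val(b) = { 0 | · } ⇒ 1
val(br) = { 0 | 1 } ⇒ 1/2
val(brb) = { 0, 1/2 | 1 } ⇒ 3/4
val(brbb) = { 0, 1/2, 3/4 | 1 } ⇒ 7/8
val(brbbb) = { 0, 1/2, 3/4, 7/8 | 1 } ⇒ 15/16
val(brbbbb) = { 0, 1/2, 3/4, 7/8, 15/16 | 1 } ⇒ 31/32
val(brbbbbb) = { 0, 1/2, 3/4, 7/8, 15/16, 31/32 | 1 } ⇒ 63/64
val(brbbbbbr) = { 0, 1/2, 3/4, 7/8, 15/16, 31/32 | 63/64, 1 } ⇒ 125/128
val(brbbbbbrb) = { 0, 1/2, 3/4, 7/8, 15/16, 31/32, 125/128 | 63/64, 1 } ⇒ 251/256
val(brbbbbbrbb) = { 0, 1/2, 3/4, 7/8, 15/16, 31/32, 125/128, 251/256 | 63/64, 1 } ⇒ 503/512
val(brbbbbbrbbr) = { 0, 1/2, 3/4, 7/8, 15/16, 31/32, 125/128, 251/256 | 503/512, 63/64, 1 } ⇒ 1005/1024
val(brbbbbbrbbrb) = { 0, 1/2, 3/4, 7/8, 15/16, 31/32, 125/128, 251/256, 1005/1024 | 503/512, 63/64, 1 } ⇒ 2011/2048
val(brbbbbbrbbrbr) = { 0, 1/2, 3/4, 7/8, 15/16, 31/32, 125/128, 251/256, 1005/1024 | 2011/2048, 503/512, 63/64, 1 } ⇒ 4021/4096
val(brbbbbbrbbrbrr) = { 0, 1/2, 3/4, 7/8, 15/16, 31/32, 125/128, 251/256, 1005/1024 | 4021/4096, 2011/2048, 503/512, 63/64, 1 } ⇒ 8041/8192
val(brbbbbbrbbrbrrb) = { 0, 1/2, 3/4, 7/8, 15/16, 31/32, 125/128, 251/256, 1005/1024, 8041/8192 | 4021/4096, 2011/2048, 503/512, 63/64, 1 } ⇒ 16083/16384

16083/16384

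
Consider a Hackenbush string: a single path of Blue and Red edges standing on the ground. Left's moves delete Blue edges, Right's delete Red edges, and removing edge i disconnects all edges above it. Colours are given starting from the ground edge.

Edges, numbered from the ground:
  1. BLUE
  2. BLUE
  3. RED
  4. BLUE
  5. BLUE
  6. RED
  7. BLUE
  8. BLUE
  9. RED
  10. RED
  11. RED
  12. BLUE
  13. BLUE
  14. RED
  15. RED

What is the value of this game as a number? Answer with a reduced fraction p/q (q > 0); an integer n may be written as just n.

g(B) = { 0 | ∅ } — 1
g(BB) = { 0,1 | ∅ } — 2
g(BBR) = { 0,1 | 2 } — 3/2
g(BBRB) = { 0,1,3/2 | 2 } — 7/4
g(BBRBB) = { 0,1,3/2,7/4 | 2 } — 15/8
g(BBRBBR) = { 0,1,3/2,7/4 | 15/8,2 } — 29/16
g(BBRBBRB) = { 0,1,3/2,7/4,29/16 | 15/8,2 } — 59/32
g(BBRBBRBB) = { 0,1,3/2,7/4,29/16,59/32 | 15/8,2 } — 119/64
g(BBRBBRBBR) = { 0,1,3/2,7/4,29/16,59/32 | 119/64,15/8,2 } — 237/128
g(BBRBBRBBRR) = { 0,1,3/2,7/4,29/16,59/32 | 237/128,119/64,15/8,2 } — 473/256
g(BBRBBRBBRRR) = { 0,1,3/2,7/4,29/16,59/32 | 473/256,237/128,119/64,15/8,2 } — 945/512
g(BBRBBRBBRRRB) = { 0,1,3/2,7/4,29/16,59/32,945/512 | 473/256,237/128,119/64,15/8,2 } — 1891/1024
g(BBRBBRBBRRRBB) = { 0,1,3/2,7/4,29/16,59/32,945/512,1891/1024 | 473/256,237/128,119/64,15/8,2 } — 3783/2048
g(BBRBBRBBRRRBBR) = { 0,1,3/2,7/4,29/16,59/32,945/512,1891/1024 | 3783/2048,473/256,237/128,119/64,15/8,2 } — 7565/4096
g(BBRBBRBBRRRBBRR) = { 0,1,3/2,7/4,29/16,59/32,945/512,1891/1024 | 7565/4096,3783/2048,473/256,237/128,119/64,15/8,2 } — 15129/8192

15129/8192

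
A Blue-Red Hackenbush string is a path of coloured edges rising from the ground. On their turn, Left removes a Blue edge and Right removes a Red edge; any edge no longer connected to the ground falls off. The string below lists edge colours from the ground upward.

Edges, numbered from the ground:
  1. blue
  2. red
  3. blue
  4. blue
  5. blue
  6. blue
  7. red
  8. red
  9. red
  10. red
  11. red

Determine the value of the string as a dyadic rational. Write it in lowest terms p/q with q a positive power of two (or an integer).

961/1024

Build value(s[:k]) for k = 1..11, string s = blue red blue blue blue blue red red red red red.
step 1: add blue to get b; options L={ 0 } R={ ∅ } — 1
step 2: add red to get br; options L={ 0 } R={ 1 } — 1/2
step 3: add blue to get brb; options L={ 0, 1/2 } R={ 1 } — 3/4
step 4: add blue to get brbb; options L={ 0, 1/2, 3/4 } R={ 1 } — 7/8
step 5: add blue to get brbbb; options L={ 0, 1/2, 3/4, 7/8 } R={ 1 } — 15/16
step 6: add blue to get brbbbb; options L={ 0, 1/2, 3/4, 7/8, 15/16 } R={ 1 } — 31/32
step 7: add red to get brbbbbr; options L={ 0, 1/2, 3/4, 7/8, 15/16 } R={ 31/32, 1 } — 61/64
step 8: add red to get brbbbbrr; options L={ 0, 1/2, 3/4, 7/8, 15/16 } R={ 61/64, 31/32, 1 } — 121/128
step 9: add red to get brbbbbrrr; options L={ 0, 1/2, 3/4, 7/8, 15/16 } R={ 121/128, 61/64, 31/32, 1 } — 241/256
step 10: add red to get brbbbbrrrr; options L={ 0, 1/2, 3/4, 7/8, 15/16 } R={ 241/256, 121/128, 61/64, 31/32, 1 } — 481/512
step 11: add red to get brbbbbrrrrr; options L={ 0, 1/2, 3/4, 7/8, 15/16 } R={ 481/512, 241/256, 121/128, 61/64, 31/32, 1 } — 961/1024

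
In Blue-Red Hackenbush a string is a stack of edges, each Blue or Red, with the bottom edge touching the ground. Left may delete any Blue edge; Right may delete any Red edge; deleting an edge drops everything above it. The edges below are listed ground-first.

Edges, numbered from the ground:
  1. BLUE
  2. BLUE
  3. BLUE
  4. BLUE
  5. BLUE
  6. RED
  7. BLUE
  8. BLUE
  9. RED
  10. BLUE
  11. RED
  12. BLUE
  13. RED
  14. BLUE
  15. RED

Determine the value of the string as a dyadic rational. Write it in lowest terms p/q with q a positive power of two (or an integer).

B: Left { 0 }, Right { (no moves) } ⇒ simplest 1
BB: Left { 0 1 }, Right { (no moves) } ⇒ simplest 2
BBB: Left { 0 1 2 }, Right { (no moves) } ⇒ simplest 3
BBBB: Left { 0 1 2 3 }, Right { (no moves) } ⇒ simplest 4
BBBBB: Left { 0 1 2 3 4 }, Right { (no moves) } ⇒ simplest 5
BBBBBR: Left { 0 1 2 3 4 }, Right { 5 } ⇒ simplest 9/2
BBBBBRB: Left { 0 1 2 3 4 9/2 }, Right { 5 } ⇒ simplest 19/4
BBBBBRBB: Left { 0 1 2 3 4 9/2 19/4 }, Right { 5 } ⇒ simplest 39/8
BBBBBRBBR: Left { 0 1 2 3 4 9/2 19/4 }, Right { 39/8 5 } ⇒ simplest 77/16
BBBBBRBBRB: Left { 0 1 2 3 4 9/2 19/4 77/16 }, Right { 39/8 5 } ⇒ simplest 155/32
BBBBBRBBRBR: Left { 0 1 2 3 4 9/2 19/4 77/16 }, Right { 155/32 39/8 5 } ⇒ simplest 309/64
BBBBBRBBRBRB: Left { 0 1 2 3 4 9/2 19/4 77/16 309/64 }, Right { 155/32 39/8 5 } ⇒ simplest 619/128
BBBBBRBBRBRBR: Left { 0 1 2 3 4 9/2 19/4 77/16 309/64 }, Right { 619/128 155/32 39/8 5 } ⇒ simplest 1237/256
BBBBBRBBRBRBRB: Left { 0 1 2 3 4 9/2 19/4 77/16 309/64 1237/256 }, Right { 619/128 155/32 39/8 5 } ⇒ simplest 2475/512
BBBBBRBBRBRBRBR: Left { 0 1 2 3 4 9/2 19/4 77/16 309/64 1237/256 }, Right { 2475/512 619/128 155/32 39/8 5 } ⇒ simplest 4949/1024

4949/1024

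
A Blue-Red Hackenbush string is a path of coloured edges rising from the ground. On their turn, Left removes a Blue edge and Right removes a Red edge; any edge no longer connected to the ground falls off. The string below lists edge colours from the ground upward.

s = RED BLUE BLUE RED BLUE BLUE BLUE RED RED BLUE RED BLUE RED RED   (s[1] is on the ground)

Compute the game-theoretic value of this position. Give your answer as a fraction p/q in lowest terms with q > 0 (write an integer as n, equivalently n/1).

-2263/8192

v(R) = { (no moves) | 0 } ⇒ -1
v(RB) = { -1 | 0 } ⇒ -1/2
v(RBB) = { -1, -1/2 | 0 } ⇒ -1/4
v(RBBR) = { -1, -1/2 | -1/4, 0 } ⇒ -3/8
v(RBBRB) = { -1, -1/2, -3/8 | -1/4, 0 } ⇒ -5/16
v(RBBRBB) = { -1, -1/2, -3/8, -5/16 | -1/4, 0 } ⇒ -9/32
v(RBBRBBB) = { -1, -1/2, -3/8, -5/16, -9/32 | -1/4, 0 } ⇒ -17/64
v(RBBRBBBR) = { -1, -1/2, -3/8, -5/16, -9/32 | -17/64, -1/4, 0 } ⇒ -35/128
v(RBBRBBBRR) = { -1, -1/2, -3/8, -5/16, -9/32 | -35/128, -17/64, -1/4, 0 } ⇒ -71/256
v(RBBRBBBRRB) = { -1, -1/2, -3/8, -5/16, -9/32, -71/256 | -35/128, -17/64, -1/4, 0 } ⇒ -141/512
v(RBBRBBBRRBR) = { -1, -1/2, -3/8, -5/16, -9/32, -71/256 | -141/512, -35/128, -17/64, -1/4, 0 } ⇒ -283/1024
v(RBBRBBBRRBRB) = { -1, -1/2, -3/8, -5/16, -9/32, -71/256, -283/1024 | -141/512, -35/128, -17/64, -1/4, 0 } ⇒ -565/2048
v(RBBRBBBRRBRBR) = { -1, -1/2, -3/8, -5/16, -9/32, -71/256, -283/1024 | -565/2048, -141/512, -35/128, -17/64, -1/4, 0 } ⇒ -1131/4096
v(RBBRBBBRRBRBRR) = { -1, -1/2, -3/8, -5/16, -9/32, -71/256, -283/1024 | -1131/4096, -565/2048, -141/512, -35/128, -17/64, -1/4, 0 } ⇒ -2263/8192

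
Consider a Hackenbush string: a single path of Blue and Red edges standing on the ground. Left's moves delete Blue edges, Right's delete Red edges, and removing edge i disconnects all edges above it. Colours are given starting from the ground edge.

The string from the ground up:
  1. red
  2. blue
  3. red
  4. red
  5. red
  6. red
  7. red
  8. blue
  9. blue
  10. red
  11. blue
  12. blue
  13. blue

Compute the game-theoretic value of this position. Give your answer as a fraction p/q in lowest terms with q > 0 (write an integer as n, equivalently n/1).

1 of 13 · r · max L −∞ · min R 0 → -1
2 of 13 · rb · max L -1 · min R 0 → -1/2
3 of 13 · rbr · max L -1 · min R -1/2 → -3/4
4 of 13 · rbrr · max L -1 · min R -3/4 → -7/8
5 of 13 · rbrrr · max L -1 · min R -7/8 → -15/16
6 of 13 · rbrrrr · max L -1 · min R -15/16 → -31/32
7 of 13 · rbrrrrr · max L -1 · min R -31/32 → -63/64
8 of 13 · rbrrrrrb · max L -63/64 · min R -31/32 → -125/128
9 of 13 · rbrrrrrbb · max L -125/128 · min R -31/32 → -249/256
10 of 13 · rbrrrrrbbr · max L -125/128 · min R -249/256 → -499/512
11 of 13 · rbrrrrrbbrb · max L -499/512 · min R -249/256 → -997/1024
12 of 13 · rbrrrrrbbrbb · max L -997/1024 · min R -249/256 → -1993/2048
13 of 13 · rbrrrrrbbrbbb · max L -1993/2048 · min R -249/256 → -3985/4096

-3985/4096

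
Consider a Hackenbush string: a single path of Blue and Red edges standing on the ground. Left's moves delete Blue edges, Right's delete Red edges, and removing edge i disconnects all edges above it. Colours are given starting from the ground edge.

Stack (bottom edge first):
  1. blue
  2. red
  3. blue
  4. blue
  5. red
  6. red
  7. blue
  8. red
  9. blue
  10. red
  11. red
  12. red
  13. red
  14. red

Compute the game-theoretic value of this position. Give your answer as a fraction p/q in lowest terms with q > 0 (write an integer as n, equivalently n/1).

6465/8192

Recurse on prefixes of the 14-edge string blue red blue blue red red blue red blue red red red red red:
b: Left { 0 }, Right { — } ⇒ simplest 1
br: Left { 0 }, Right { 1 } ⇒ simplest 1/2
brb: Left { 0 1/2 }, Right { 1 } ⇒ simplest 3/4
brbb: Left { 0 1/2 3/4 }, Right { 1 } ⇒ simplest 7/8
brbbr: Left { 0 1/2 3/4 }, Right { 7/8 1 } ⇒ simplest 13/16
brbbrr: Left { 0 1/2 3/4 }, Right { 13/16 7/8 1 } ⇒ simplest 25/32
brbbrrb: Left { 0 1/2 3/4 25/32 }, Right { 13/16 7/8 1 } ⇒ simplest 51/64
brbbrrbr: Left { 0 1/2 3/4 25/32 }, Right { 51/64 13/16 7/8 1 } ⇒ simplest 101/128
brbbrrbrb: Left { 0 1/2 3/4 25/32 101/128 }, Right { 51/64 13/16 7/8 1 } ⇒ simplest 203/256
brbbrrbrbr: Left { 0 1/2 3/4 25/32 101/128 }, Right { 203/256 51/64 13/16 7/8 1 } ⇒ simplest 405/512
brbbrrbrbrr: Left { 0 1/2 3/4 25/32 101/128 }, Right { 405/512 203/256 51/64 13/16 7/8 1 } ⇒ simplest 809/1024
brbbrrbrbrrr: Left { 0 1/2 3/4 25/32 101/128 }, Right { 809/1024 405/512 203/256 51/64 13/16 7/8 1 } ⇒ simplest 1617/2048
brbbrrbrbrrrr: Left { 0 1/2 3/4 25/32 101/128 }, Right { 1617/2048 809/1024 405/512 203/256 51/64 13/16 7/8 1 } ⇒ simplest 3233/4096
brbbrrbrbrrrrr: Left { 0 1/2 3/4 25/32 101/128 }, Right { 3233/4096 1617/2048 809/1024 405/512 203/256 51/64 13/16 7/8 1 } ⇒ simplest 6465/8192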